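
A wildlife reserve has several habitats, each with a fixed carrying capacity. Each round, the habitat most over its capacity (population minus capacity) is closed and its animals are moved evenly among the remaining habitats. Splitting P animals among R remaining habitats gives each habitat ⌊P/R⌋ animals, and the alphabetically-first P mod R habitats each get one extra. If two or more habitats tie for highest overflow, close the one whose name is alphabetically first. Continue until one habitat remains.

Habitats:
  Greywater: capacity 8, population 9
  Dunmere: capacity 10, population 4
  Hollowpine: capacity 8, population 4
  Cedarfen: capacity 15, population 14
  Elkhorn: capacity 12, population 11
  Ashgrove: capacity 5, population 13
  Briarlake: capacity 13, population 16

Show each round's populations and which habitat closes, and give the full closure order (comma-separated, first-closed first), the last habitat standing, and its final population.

Round 1: Ashgrove=13 Briarlake=16 Cedarfen=14 Dunmere=4 Elkhorn=11 Greywater=9 Hollowpine=4 → close Ashgrove (overflow 8)
  13÷6 = 2 each, +1 to first 1
Round 2: Briarlake=19 Cedarfen=16 Dunmere=6 Elkhorn=13 Greywater=11 Hollowpine=6 → close Briarlake (overflow 6)
  19÷5 = 3 each, +1 to first 4
Round 3: Cedarfen=20 Dunmere=10 Elkhorn=17 Greywater=15 Hollowpine=9 → close Greywater (overflow 7)
  15÷4 = 3 each, +1 to first 3
Round 4: Cedarfen=24 Dunmere=14 Elkhorn=21 Hollowpine=12 → close Cedarfen (overflow 9)
  24÷3 = 8 each, +1 to first 0
Round 5: Dunmere=22 Elkhorn=29 Hollowpine=20 → close Elkhorn (overflow 17)
  29÷2 = 14 each, +1 to first 1
Round 6: Dunmere=37 Hollowpine=34 → close Dunmere (overflow 27)
  37÷1 = 37 each, +1 to first 0

Closure order: Ashgrove, Briarlake, Greywater, Cedarfen, Elkhorn, Dunmere
Last habitat: Hollowpine with 71 animals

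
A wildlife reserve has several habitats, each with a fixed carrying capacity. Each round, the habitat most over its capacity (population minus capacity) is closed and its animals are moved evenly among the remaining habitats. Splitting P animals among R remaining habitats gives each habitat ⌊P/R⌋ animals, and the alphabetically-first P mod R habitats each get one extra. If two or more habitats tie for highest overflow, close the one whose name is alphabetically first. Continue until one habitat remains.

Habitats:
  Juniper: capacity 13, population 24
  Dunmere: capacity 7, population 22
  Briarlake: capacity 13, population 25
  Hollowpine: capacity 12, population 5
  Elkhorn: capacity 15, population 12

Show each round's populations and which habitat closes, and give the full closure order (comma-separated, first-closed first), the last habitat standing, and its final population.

Closure order: Dunmere, Briarlake, Juniper, Elkhorn
Last habitat: Hollowpine with 88 animals

Round 1: Briarlake=25 Dunmere=22 Elkhorn=12 Hollowpine=5 Juniper=24 → close Dunmere (overflow 15)
  22÷4 = 5 each, +1 to first 2
Round 2: Briarlake=31 Elkhorn=18 Hollowpine=10 Juniper=29 → close Briarlake (overflow 18)
  31÷3 = 10 each, +1 to first 1
Round 3: Elkhorn=29 Hollowpine=20 Juniper=39 → close Juniper (overflow 26)
  39÷2 = 19 each, +1 to first 1
Round 4: Elkhorn=49 Hollowpine=39 → close Elkhorn (overflow 34)
  49÷1 = 49 each, +1 to first 0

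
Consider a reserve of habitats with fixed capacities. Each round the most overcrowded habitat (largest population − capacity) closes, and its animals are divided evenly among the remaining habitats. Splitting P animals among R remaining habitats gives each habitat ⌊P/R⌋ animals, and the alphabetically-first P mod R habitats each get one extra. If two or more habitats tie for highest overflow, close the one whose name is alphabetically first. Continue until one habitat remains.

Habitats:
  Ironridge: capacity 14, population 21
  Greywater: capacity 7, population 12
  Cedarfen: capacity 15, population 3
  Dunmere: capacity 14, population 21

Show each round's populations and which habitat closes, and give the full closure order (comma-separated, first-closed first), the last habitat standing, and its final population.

Round 1: Cedarfen=3 Dunmere=21 Greywater=12 Ironridge=21 → close Dunmere (overflow 7)
  21÷3 = 7 each, +1 to first 0
Round 2: Cedarfen=10 Greywater=19 Ironridge=28 → close Ironridge (overflow 14)
  28÷2 = 14 each, +1 to first 0
Round 3: Cedarfen=24 Greywater=33 → close Greywater (overflow 26)
  33÷1 = 33 each, +1 to first 0

Closure order: Dunmere, Ironridge, Greywater
Last habitat: Cedarfen with 57 animals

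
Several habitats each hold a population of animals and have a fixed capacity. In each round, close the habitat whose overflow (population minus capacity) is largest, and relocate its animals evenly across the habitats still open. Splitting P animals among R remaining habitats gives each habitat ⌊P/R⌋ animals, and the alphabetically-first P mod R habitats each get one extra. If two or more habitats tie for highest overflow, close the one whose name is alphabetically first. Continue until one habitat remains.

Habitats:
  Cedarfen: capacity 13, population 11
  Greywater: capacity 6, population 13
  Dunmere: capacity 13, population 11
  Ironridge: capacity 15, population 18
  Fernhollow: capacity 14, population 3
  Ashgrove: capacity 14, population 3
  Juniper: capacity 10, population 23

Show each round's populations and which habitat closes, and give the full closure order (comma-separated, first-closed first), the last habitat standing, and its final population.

Round 1: Ashgrove=3 Cedarfen=11 Dunmere=11 Fernhollow=3 Greywater=13 Ironridge=18 Juniper=23 → close Juniper (overflow 13)
  23÷6 = 3 each, +1 to first 5
Round 2: Ashgrove=7 Cedarfen=15 Dunmere=15 Fernhollow=7 Greywater=17 Ironridge=21 → close Greywater (overflow 11)
  17÷5 = 3 each, +1 to first 2
Round 3: Ashgrove=11 Cedarfen=19 Dunmere=18 Fernhollow=10 Ironridge=24 → close Ironridge (overflow 9)
  24÷4 = 6 each, +1 to first 0
Round 4: Ashgrove=17 Cedarfen=25 Dunmere=24 Fernhollow=16 → close Cedarfen (overflow 12)
  25÷3 = 8 each, +1 to first 1
Round 5: Ashgrove=26 Dunmere=32 Fernhollow=24 → close Dunmere (overflow 19)
  32÷2 = 16 each, +1 to first 0
Round 6: Ashgrove=42 Fernhollow=40 → close Ashgrove (overflow 28)
  42÷1 = 42 each, +1 to first 0

Closure order: Juniper, Greywater, Ironridge, Cedarfen, Dunmere, Ashgrove
Last habitat: Fernhollow with 82 animals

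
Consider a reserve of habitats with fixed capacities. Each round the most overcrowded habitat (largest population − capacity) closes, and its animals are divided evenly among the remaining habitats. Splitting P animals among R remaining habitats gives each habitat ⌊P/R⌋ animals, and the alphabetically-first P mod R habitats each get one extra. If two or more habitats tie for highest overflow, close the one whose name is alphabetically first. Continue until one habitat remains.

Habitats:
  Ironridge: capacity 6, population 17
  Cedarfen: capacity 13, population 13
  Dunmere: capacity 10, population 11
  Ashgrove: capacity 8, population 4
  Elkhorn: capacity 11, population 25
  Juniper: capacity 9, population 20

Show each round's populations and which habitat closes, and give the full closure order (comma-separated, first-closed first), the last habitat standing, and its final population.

Round 1: Ashgrove=4 Cedarfen=13 Dunmere=11 Elkhorn=25 Ironridge=17 Juniper=20 → close Elkhorn (overflow 14)
  25÷5 = 5 each, +1 to first 0
Round 2: Ashgrove=9 Cedarfen=18 Dunmere=16 Ironridge=22 Juniper=25 → close Ironridge (overflow 16)
  22÷4 = 5 each, +1 to first 2
Round 3: Ashgrove=15 Cedarfen=24 Dunmere=21 Juniper=30 → close Juniper (overflow 21)
  30÷3 = 10 each, +1 to first 0
Round 4: Ashgrove=25 Cedarfen=34 Dunmere=31 → close Cedarfen (overflow 21)
  34÷2 = 17 each, +1 to first 0
Round 5: Ashgrove=42 Dunmere=48 → close Dunmere (overflow 38)
  48÷1 = 48 each, +1 to first 0

Closure order: Elkhorn, Ironridge, Juniper, Cedarfen, Dunmere
Last habitat: Ashgrove with 90 animals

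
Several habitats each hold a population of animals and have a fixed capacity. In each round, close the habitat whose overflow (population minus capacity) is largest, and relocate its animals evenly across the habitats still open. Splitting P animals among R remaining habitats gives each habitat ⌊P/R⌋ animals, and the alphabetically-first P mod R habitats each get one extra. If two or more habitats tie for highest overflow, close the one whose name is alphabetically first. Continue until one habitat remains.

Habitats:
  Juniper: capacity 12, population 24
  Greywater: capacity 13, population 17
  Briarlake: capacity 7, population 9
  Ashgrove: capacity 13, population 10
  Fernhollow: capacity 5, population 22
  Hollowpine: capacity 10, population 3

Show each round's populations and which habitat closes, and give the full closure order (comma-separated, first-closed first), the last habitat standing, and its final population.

Closure order: Fernhollow, Juniper, Greywater, Briarlake, Ashgrove
Last habitat: Hollowpine with 85 animals

Round 1: Ashgrove=10 Briarlake=9 Fernhollow=22 Greywater=17 Hollowpine=3 Juniper=24 → close Fernhollow (overflow 17)
  22÷5 = 4 each, +1 to first 2
Round 2: Ashgrove=15 Briarlake=14 Greywater=21 Hollowpine=7 Juniper=28 → close Juniper (overflow 16)
  28÷4 = 7 each, +1 to first 0
Round 3: Ashgrove=22 Briarlake=21 Greywater=28 Hollowpine=14 → close Greywater (overflow 15)
  28÷3 = 9 each, +1 to first 1
Round 4: Ashgrove=32 Briarlake=30 Hollowpine=23 → close Briarlake (overflow 23)
  30÷2 = 15 each, +1 to first 0
Round 5: Ashgrove=47 Hollowpine=38 → close Ashgrove (overflow 34)
  47÷1 = 47 each, +1 to first 0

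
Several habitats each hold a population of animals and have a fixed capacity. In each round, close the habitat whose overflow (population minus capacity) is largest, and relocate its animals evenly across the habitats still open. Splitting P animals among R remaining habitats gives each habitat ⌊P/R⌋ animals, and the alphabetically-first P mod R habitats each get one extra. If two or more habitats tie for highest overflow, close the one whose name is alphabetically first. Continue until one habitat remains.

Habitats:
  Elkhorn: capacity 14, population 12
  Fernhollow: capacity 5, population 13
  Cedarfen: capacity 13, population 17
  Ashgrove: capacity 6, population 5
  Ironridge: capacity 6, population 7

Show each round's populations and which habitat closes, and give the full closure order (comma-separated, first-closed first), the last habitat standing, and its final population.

Closure order: Fernhollow, Cedarfen, Ashgrove, Ironridge
Last habitat: Elkhorn with 54 animals

Round 1: Ashgrove=5 Cedarfen=17 Elkhorn=12 Fernhollow=13 Ironridge=7 → close Fernhollow (overflow 8)
  13÷4 = 3 each, +1 to first 1
Round 2: Ashgrove=9 Cedarfen=20 Elkhorn=15 Ironridge=10 → close Cedarfen (overflow 7)
  20÷3 = 6 each, +1 to first 2
Round 3: Ashgrove=16 Elkhorn=22 Ironridge=16 → close Ashgrove (overflow 10)
  16÷2 = 8 each, +1 to first 0
Round 4: Elkhorn=30 Ironridge=24 → close Ironridge (overflow 18)
  24÷1 = 24 each, +1 to first 0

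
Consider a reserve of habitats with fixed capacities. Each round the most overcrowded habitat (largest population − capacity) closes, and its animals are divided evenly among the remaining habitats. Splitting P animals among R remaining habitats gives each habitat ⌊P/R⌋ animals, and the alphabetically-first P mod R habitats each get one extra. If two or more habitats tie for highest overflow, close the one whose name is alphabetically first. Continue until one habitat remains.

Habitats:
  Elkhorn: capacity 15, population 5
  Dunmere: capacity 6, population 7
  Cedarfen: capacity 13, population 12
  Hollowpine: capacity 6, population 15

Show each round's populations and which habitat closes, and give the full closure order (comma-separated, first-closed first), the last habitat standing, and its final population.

Round 1: Cedarfen=12 Dunmere=7 Elkhorn=5 Hollowpine=15 → close Hollowpine (overflow 9)
  15÷3 = 5 each, +1 to first 0
Round 2: Cedarfen=17 Dunmere=12 Elkhorn=10 → close Dunmere (overflow 6)
  12÷2 = 6 each, +1 to first 0
Round 3: Cedarfen=23 Elkhorn=16 → close Cedarfen (overflow 10)
  23÷1 = 23 each, +1 to first 0

Closure order: Hollowpine, Dunmere, Cedarfen
Last habitat: Elkhorn with 39 animals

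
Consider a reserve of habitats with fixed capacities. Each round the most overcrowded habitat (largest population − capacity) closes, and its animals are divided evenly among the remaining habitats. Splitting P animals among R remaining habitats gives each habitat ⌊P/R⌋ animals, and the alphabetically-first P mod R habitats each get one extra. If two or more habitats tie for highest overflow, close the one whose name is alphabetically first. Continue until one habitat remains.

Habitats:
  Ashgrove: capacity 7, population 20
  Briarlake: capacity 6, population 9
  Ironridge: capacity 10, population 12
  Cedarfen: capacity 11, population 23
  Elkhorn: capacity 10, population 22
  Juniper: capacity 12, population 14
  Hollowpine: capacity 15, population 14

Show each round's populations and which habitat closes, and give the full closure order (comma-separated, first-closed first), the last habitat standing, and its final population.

Closure order: Ashgrove, Cedarfen, Elkhorn, Briarlake, Ironridge, Juniper
Last habitat: Hollowpine with 114 animals

Round 1: Ashgrove=20 Briarlake=9 Cedarfen=23 Elkhorn=22 Hollowpine=14 Ironridge=12 Juniper=14 → close Ashgrove (overflow 13)
  20÷6 = 3 each, +1 to first 2
Round 2: Briarlake=13 Cedarfen=27 Elkhorn=25 Hollowpine=17 Ironridge=15 Juniper=17 → close Cedarfen (overflow 16)
  27÷5 = 5 each, +1 to first 2
Round 3: Briarlake=19 Elkhorn=31 Hollowpine=22 Ironridge=20 Juniper=22 → close Elkhorn (overflow 21)
  31÷4 = 7 each, +1 to first 3
Round 4: Briarlake=27 Hollowpine=30 Ironridge=28 Juniper=29 → close Briarlake (overflow 21)
  27÷3 = 9 each, +1 to first 0
Round 5: Hollowpine=39 Ironridge=37 Juniper=38 → close Ironridge (overflow 27)
  37÷2 = 18 each, +1 to first 1
Round 6: Hollowpine=58 Juniper=56 → close Juniper (overflow 44)
  56÷1 = 56 each, +1 to first 0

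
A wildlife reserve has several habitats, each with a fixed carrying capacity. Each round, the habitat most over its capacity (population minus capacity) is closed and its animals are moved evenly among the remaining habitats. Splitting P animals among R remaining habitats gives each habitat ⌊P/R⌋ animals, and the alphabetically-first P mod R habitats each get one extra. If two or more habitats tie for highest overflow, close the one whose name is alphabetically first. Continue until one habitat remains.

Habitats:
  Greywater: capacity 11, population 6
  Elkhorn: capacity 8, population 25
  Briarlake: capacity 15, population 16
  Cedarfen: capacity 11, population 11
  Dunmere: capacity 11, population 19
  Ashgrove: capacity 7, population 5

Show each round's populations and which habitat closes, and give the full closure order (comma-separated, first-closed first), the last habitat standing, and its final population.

Closure order: Elkhorn, Dunmere, Briarlake, Cedarfen, Ashgrove
Last habitat: Greywater with 82 animals

Round 1: Ashgrove=5 Briarlake=16 Cedarfen=11 Dunmere=19 Elkhorn=25 Greywater=6 → close Elkhorn (overflow 17)
  25÷5 = 5 each, +1 to first 0
Round 2: Ashgrove=10 Briarlake=21 Cedarfen=16 Dunmere=24 Greywater=11 → close Dunmere (overflow 13)
  24÷4 = 6 each, +1 to first 0
Round 3: Ashgrove=16 Briarlake=27 Cedarfen=22 Greywater=17 → close Briarlake (overflow 12)
  27÷3 = 9 each, +1 to first 0
Round 4: Ashgrove=25 Cedarfen=31 Greywater=26 → close Cedarfen (overflow 20)
  31÷2 = 15 each, +1 to first 1
Round 5: Ashgrove=41 Greywater=41 → close Ashgrove (overflow 34)
  41÷1 = 41 each, +1 to first 0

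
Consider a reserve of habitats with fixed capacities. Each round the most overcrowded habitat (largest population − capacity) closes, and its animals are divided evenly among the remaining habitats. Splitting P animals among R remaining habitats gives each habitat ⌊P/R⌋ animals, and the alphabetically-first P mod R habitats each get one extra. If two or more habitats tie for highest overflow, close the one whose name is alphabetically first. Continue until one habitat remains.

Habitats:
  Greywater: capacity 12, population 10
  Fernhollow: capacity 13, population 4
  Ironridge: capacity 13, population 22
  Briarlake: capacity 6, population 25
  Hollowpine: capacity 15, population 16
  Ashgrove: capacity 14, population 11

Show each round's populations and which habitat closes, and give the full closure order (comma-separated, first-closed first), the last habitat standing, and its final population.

Round 1: Ashgrove=11 Briarlake=25 Fernhollow=4 Greywater=10 Hollowpine=16 Ironridge=22 → close Briarlake (overflow 19)
  25÷5 = 5 each, +1 to first 0
Round 2: Ashgrove=16 Fernhollow=9 Greywater=15 Hollowpine=21 Ironridge=27 → close Ironridge (overflow 14)
  27÷4 = 6 each, +1 to first 3
Round 3: Ashgrove=23 Fernhollow=16 Greywater=22 Hollowpine=27 → close Hollowpine (overflow 12)
  27÷3 = 9 each, +1 to first 0
Round 4: Ashgrove=32 Fernhollow=25 Greywater=31 → close Greywater (overflow 19)
  31÷2 = 15 each, +1 to first 1
Round 5: Ashgrove=48 Fernhollow=40 → close Ashgrove (overflow 34)
  48÷1 = 48 each, +1 to first 0

Closure order: Briarlake, Ironridge, Hollowpine, Greywater, Ashgrove
Last habitat: Fernhollow with 88 animals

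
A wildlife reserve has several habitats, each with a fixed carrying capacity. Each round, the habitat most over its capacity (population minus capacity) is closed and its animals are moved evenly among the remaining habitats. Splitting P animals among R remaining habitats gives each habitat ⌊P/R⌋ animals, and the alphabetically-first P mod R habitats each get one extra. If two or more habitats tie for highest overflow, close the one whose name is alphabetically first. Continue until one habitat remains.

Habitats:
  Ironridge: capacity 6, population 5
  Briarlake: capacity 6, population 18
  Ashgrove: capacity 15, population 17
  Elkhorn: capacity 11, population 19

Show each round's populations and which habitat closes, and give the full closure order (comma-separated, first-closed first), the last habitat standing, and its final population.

Round 1: Ashgrove=17 Briarlake=18 Elkhorn=19 Ironridge=5 → close Briarlake (overflow 12)
  18÷3 = 6 each, +1 to first 0
Round 2: Ashgrove=23 Elkhorn=25 Ironridge=11 → close Elkhorn (overflow 14)
  25÷2 = 12 each, +1 to first 1
Round 3: Ashgrove=36 Ironridge=23 → close Ashgrove (overflow 21)
  36÷1 = 36 each, +1 to first 0

Closure order: Briarlake, Elkhorn, Ashgrove
Last habitat: Ironridge with 59 animals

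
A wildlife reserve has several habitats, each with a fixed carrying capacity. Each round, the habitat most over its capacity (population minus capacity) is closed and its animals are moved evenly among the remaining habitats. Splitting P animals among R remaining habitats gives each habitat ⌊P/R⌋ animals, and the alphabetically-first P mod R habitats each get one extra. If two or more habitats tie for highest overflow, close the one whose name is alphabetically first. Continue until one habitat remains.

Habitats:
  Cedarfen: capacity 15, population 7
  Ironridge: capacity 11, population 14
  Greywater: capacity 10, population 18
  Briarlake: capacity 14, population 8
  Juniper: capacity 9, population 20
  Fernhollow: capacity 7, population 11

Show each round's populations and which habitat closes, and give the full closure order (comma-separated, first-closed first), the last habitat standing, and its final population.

Round 1: Briarlake=8 Cedarfen=7 Fernhollow=11 Greywater=18 Ironridge=14 Juniper=20 → close Juniper (overflow 11)
  20÷5 = 4 each, +1 to first 0
Round 2: Briarlake=12 Cedarfen=11 Fernhollow=15 Greywater=22 Ironridge=18 → close Greywater (overflow 12)
  22÷4 = 5 each, +1 to first 2
Round 3: Briarlake=18 Cedarfen=17 Fernhollow=20 Ironridge=23 → close Fernhollow (overflow 13)
  20÷3 = 6 each, +1 to first 2
Round 4: Briarlake=25 Cedarfen=24 Ironridge=29 → close Ironridge (overflow 18)
  29÷2 = 14 each, +1 to first 1
Round 5: Briarlake=40 Cedarfen=38 → close Briarlake (overflow 26)
  40÷1 = 40 each, +1 to first 0

Closure order: Juniper, Greywater, Fernhollow, Ironridge, Briarlake
Last habitat: Cedarfen with 78 animals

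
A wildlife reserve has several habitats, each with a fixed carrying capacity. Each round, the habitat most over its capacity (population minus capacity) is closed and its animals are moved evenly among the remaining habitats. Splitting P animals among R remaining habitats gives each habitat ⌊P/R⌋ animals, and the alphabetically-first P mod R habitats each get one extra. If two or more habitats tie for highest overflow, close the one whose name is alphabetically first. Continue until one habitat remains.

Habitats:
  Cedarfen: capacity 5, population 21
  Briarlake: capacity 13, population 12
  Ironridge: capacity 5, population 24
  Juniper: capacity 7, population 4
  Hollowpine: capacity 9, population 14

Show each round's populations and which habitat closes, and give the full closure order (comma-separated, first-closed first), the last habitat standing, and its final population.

Round 1: Briarlake=12 Cedarfen=21 Hollowpine=14 Ironridge=24 Juniper=4 → close Ironridge (overflow 19)
  24÷4 = 6 each, +1 to first 0
Round 2: Briarlake=18 Cedarfen=27 Hollowpine=20 Juniper=10 → close Cedarfen (overflow 22)
  27÷3 = 9 each, +1 to first 0
Round 3: Briarlake=27 Hollowpine=29 Juniper=19 → close Hollowpine (overflow 20)
  29÷2 = 14 each, +1 to first 1
Round 4: Briarlake=42 Juniper=33 → close Briarlake (overflow 29)
  42÷1 = 42 each, +1 to first 0

Closure order: Ironridge, Cedarfen, Hollowpine, Briarlake
Last habitat: Juniper with 75 animals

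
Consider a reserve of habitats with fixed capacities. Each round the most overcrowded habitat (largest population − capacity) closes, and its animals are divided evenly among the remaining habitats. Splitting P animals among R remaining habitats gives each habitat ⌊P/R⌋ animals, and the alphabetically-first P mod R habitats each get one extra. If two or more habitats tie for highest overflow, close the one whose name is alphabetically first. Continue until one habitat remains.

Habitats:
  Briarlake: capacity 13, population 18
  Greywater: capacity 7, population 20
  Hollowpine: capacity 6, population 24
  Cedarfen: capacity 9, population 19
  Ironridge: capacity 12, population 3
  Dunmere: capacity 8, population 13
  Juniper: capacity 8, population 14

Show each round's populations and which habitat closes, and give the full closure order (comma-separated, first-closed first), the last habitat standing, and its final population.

Closure order: Hollowpine, Greywater, Cedarfen, Briarlake, Dunmere, Juniper
Last habitat: Ironridge with 111 animals

Round 1: Briarlake=18 Cedarfen=19 Dunmere=13 Greywater=20 Hollowpine=24 Ironridge=3 Juniper=14 → close Hollowpine (overflow 18)
  24÷6 = 4 each, +1 to first 0
Round 2: Briarlake=22 Cedarfen=23 Dunmere=17 Greywater=24 Ironridge=7 Juniper=18 → close Greywater (overflow 17)
  24÷5 = 4 each, +1 to first 4
Round 3: Briarlake=27 Cedarfen=28 Dunmere=22 Ironridge=12 Juniper=22 → close Cedarfen (overflow 19)
  28÷4 = 7 each, +1 to first 0
Round 4: Briarlake=34 Dunmere=29 Ironridge=19 Juniper=29 → close Briarlake (overflow 21)
  34÷3 = 11 each, +1 to first 1
Round 5: Dunmere=41 Ironridge=30 Juniper=40 → close Dunmere (overflow 33)
  41÷2 = 20 each, +1 to first 1
Round 6: Ironridge=51 Juniper=60 → close Juniper (overflow 52)
  60÷1 = 60 each, +1 to first 0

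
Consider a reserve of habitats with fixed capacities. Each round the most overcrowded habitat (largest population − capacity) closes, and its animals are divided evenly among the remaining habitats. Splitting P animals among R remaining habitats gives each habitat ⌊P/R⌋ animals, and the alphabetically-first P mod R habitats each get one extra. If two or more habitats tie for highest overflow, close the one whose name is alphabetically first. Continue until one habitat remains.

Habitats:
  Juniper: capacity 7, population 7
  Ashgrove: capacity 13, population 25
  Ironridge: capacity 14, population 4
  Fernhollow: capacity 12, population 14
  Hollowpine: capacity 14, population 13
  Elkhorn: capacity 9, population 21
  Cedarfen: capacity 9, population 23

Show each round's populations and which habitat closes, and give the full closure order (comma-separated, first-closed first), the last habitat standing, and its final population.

Closure order: Cedarfen, Ashgrove, Elkhorn, Fernhollow, Hollowpine, Juniper
Last habitat: Ironridge with 107 animals

Round 1: Ashgrove=25 Cedarfen=23 Elkhorn=21 Fernhollow=14 Hollowpine=13 Ironridge=4 Juniper=7 → close Cedarfen (overflow 14)
  23÷6 = 3 each, +1 to first 5
Round 2: Ashgrove=29 Elkhorn=25 Fernhollow=18 Hollowpine=17 Ironridge=8 Juniper=10 → close Ashgrove (overflow 16)
  29÷5 = 5 each, +1 to first 4
Round 3: Elkhorn=31 Fernhollow=24 Hollowpine=23 Ironridge=14 Juniper=15 → close Elkhorn (overflow 22)
  31÷4 = 7 each, +1 to first 3
Round 4: Fernhollow=32 Hollowpine=31 Ironridge=22 Juniper=22 → close Fernhollow (overflow 20)
  32÷3 = 10 each, +1 to first 2
Round 5: Hollowpine=42 Ironridge=33 Juniper=32 → close Hollowpine (overflow 28)
  42÷2 = 21 each, +1 to first 0
Round 6: Ironridge=54 Juniper=53 → close Juniper (overflow 46)
  53÷1 = 53 each, +1 to first 0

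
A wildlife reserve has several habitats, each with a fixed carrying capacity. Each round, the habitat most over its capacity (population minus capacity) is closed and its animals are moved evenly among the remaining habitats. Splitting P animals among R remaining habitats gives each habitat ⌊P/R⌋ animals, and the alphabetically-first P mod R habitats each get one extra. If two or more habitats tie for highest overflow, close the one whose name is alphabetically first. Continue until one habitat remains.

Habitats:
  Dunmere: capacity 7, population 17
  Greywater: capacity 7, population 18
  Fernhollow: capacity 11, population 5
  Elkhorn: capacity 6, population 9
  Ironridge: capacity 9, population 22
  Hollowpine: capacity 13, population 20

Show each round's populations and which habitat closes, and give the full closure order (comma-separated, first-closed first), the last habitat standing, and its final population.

Closure order: Ironridge, Dunmere, Greywater, Hollowpine, Elkhorn
Last habitat: Fernhollow with 91 animals

Round 1: Dunmere=17 Elkhorn=9 Fernhollow=5 Greywater=18 Hollowpine=20 Ironridge=22 → close Ironridge (overflow 13)
  22÷5 = 4 each, +1 to first 2
Round 2: Dunmere=22 Elkhorn=14 Fernhollow=9 Greywater=22 Hollowpine=24 → close Dunmere (overflow 15)
  22÷4 = 5 each, +1 to first 2
Round 3: Elkhorn=20 Fernhollow=15 Greywater=27 Hollowpine=29 → close Greywater (overflow 20)
  27÷3 = 9 each, +1 to first 0
Round 4: Elkhorn=29 Fernhollow=24 Hollowpine=38 → close Hollowpine (overflow 25)
  38÷2 = 19 each, +1 to first 0
Round 5: Elkhorn=48 Fernhollow=43 → close Elkhorn (overflow 42)
  48÷1 = 48 each, +1 to first 0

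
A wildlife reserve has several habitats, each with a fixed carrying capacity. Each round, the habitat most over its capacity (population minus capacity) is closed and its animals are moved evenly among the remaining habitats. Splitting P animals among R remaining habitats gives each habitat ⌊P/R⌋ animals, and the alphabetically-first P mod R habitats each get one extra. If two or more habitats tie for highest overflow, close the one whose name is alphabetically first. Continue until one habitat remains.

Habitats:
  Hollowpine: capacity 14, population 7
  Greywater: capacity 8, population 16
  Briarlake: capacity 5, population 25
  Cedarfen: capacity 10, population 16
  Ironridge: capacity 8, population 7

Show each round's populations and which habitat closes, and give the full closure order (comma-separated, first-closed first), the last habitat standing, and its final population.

Round 1: Briarlake=25 Cedarfen=16 Greywater=16 Hollowpine=7 Ironridge=7 → close Briarlake (overflow 20)
  25÷4 = 6 each, +1 to first 1
Round 2: Cedarfen=23 Greywater=22 Hollowpine=13 Ironridge=13 → close Greywater (overflow 14)
  22÷3 = 7 each, +1 to first 1
Round 3: Cedarfen=31 Hollowpine=20 Ironridge=20 → close Cedarfen (overflow 21)
  31÷2 = 15 each, +1 to first 1
Round 4: Hollowpine=36 Ironridge=35 → close Ironridge (overflow 27)
  35÷1 = 35 each, +1 to first 0

Closure order: Briarlake, Greywater, Cedarfen, Ironridge
Last habitat: Hollowpine with 71 animals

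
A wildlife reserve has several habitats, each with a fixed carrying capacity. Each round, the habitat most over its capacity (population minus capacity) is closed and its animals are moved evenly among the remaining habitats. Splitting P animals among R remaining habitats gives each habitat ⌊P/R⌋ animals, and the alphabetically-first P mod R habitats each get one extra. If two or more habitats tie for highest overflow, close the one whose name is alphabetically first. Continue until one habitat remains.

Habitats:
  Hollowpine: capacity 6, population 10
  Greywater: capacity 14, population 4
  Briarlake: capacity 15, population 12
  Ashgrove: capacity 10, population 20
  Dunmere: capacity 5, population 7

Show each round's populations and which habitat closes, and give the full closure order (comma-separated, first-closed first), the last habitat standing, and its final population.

Round 1: Ashgrove=20 Briarlake=12 Dunmere=7 Greywater=4 Hollowpine=10 → close Ashgrove (overflow 10)
  20÷4 = 5 each, +1 to first 0
Round 2: Briarlake=17 Dunmere=12 Greywater=9 Hollowpine=15 → close Hollowpine (overflow 9)
  15÷3 = 5 each, +1 to first 0
Round 3: Briarlake=22 Dunmere=17 Greywater=14 → close Dunmere (overflow 12)
  17÷2 = 8 each, +1 to first 1
Round 4: Briarlake=31 Greywater=22 → close Briarlake (overflow 16)
  31÷1 = 31 each, +1 to first 0

Closure order: Ashgrove, Hollowpine, Dunmere, Briarlake
Last habitat: Greywater with 53 animals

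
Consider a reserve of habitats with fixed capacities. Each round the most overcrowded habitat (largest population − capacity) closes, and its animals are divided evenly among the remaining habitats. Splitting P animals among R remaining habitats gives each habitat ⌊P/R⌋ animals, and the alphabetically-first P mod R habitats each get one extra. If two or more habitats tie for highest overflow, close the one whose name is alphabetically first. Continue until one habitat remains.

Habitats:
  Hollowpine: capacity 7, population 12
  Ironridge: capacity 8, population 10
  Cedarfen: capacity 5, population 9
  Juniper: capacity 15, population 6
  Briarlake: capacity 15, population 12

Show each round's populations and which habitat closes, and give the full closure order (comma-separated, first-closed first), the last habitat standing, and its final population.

Closure order: Hollowpine, Cedarfen, Ironridge, Briarlake
Last habitat: Juniper with 49 animals

Round 1: Briarlake=12 Cedarfen=9 Hollowpine=12 Ironridge=10 Juniper=6 → close Hollowpine (overflow 5)
  12÷4 = 3 each, +1 to first 0
Round 2: Briarlake=15 Cedarfen=12 Ironridge=13 Juniper=9 → close Cedarfen (overflow 7)
  12÷3 = 4 each, +1 to first 0
Round 3: Briarlake=19 Ironridge=17 Juniper=13 → close Ironridge (overflow 9)
  17÷2 = 8 each, +1 to first 1
Round 4: Briarlake=28 Juniper=21 → close Briarlake (overflow 13)
  28÷1 = 28 each, +1 to first 0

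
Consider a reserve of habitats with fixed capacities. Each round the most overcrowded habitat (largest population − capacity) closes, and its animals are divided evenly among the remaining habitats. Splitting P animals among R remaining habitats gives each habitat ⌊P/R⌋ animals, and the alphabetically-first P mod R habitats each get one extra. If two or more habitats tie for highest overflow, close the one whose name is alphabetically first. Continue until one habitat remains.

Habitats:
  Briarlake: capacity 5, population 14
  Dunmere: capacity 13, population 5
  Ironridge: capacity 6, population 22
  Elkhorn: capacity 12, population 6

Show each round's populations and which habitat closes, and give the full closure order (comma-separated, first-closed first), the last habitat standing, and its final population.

Round 1: Briarlake=14 Dunmere=5 Elkhorn=6 Ironridge=22 → close Ironridge (overflow 16)
  22÷3 = 7 each, +1 to first 1
Round 2: Briarlake=22 Dunmere=12 Elkhorn=13 → close Briarlake (overflow 17)
  22÷2 = 11 each, +1 to first 0
Round 3: Dunmere=23 Elkhorn=24 → close Elkhorn (overflow 12)
  24÷1 = 24 each, +1 to first 0

Closure order: Ironridge, Briarlake, Elkhorn
Last habitat: Dunmere with 47 animals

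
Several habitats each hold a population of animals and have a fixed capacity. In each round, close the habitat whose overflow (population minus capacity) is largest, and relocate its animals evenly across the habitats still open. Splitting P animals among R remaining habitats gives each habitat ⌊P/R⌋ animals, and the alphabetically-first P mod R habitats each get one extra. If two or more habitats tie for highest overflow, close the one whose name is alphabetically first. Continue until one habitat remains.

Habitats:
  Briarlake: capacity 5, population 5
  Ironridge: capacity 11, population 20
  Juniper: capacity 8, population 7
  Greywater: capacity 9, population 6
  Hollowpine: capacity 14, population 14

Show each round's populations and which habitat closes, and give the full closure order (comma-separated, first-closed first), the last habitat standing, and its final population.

Closure order: Ironridge, Briarlake, Hollowpine, Juniper
Last habitat: Greywater with 52 animals

Round 1: Briarlake=5 Greywater=6 Hollowpine=14 Ironridge=20 Juniper=7 → close Ironridge (overflow 9)
  20÷4 = 5 each, +1 to first 0
Round 2: Briarlake=10 Greywater=11 Hollowpine=19 Juniper=12 → close Briarlake (overflow 5)
  10÷3 = 3 each, +1 to first 1
Round 3: Greywater=15 Hollowpine=22 Juniper=15 → close Hollowpine (overflow 8)
  22÷2 = 11 each, +1 to first 0
Round 4: Greywater=26 Juniper=26 → close Juniper (overflow 18)
  26÷1 = 26 each, +1 to first 0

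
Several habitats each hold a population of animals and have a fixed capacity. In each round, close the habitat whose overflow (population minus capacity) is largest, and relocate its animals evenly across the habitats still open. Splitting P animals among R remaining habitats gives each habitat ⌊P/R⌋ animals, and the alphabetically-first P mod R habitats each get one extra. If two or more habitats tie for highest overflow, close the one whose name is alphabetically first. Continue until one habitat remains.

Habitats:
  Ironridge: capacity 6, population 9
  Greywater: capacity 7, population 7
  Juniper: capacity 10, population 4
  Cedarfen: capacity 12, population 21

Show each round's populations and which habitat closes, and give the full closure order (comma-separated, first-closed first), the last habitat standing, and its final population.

Closure order: Cedarfen, Ironridge, Greywater
Last habitat: Juniper with 41 animals

Round 1: Cedarfen=21 Greywater=7 Ironridge=9 Juniper=4 → close Cedarfen (overflow 9)
  21÷3 = 7 each, +1 to first 0
Round 2: Greywater=14 Ironridge=16 Juniper=11 → close Ironridge (overflow 10)
  16÷2 = 8 each, +1 to first 0
Round 3: Greywater=22 Juniper=19 → close Greywater (overflow 15)
  22÷1 = 22 each, +1 to first 0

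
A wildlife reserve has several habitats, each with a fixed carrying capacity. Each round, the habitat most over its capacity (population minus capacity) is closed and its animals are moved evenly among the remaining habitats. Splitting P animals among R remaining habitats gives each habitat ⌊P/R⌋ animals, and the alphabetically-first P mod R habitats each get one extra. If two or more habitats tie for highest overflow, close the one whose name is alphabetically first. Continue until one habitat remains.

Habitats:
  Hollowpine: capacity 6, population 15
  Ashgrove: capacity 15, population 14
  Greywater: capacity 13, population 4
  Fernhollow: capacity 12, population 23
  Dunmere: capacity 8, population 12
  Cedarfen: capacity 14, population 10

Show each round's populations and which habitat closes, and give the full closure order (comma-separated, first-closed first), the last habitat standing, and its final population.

Round 1: Ashgrove=14 Cedarfen=10 Dunmere=12 Fernhollow=23 Greywater=4 Hollowpine=15 → close Fernhollow (overflow 11)
  23÷5 = 4 each, +1 to first 3
Round 2: Ashgrove=19 Cedarfen=15 Dunmere=17 Greywater=8 Hollowpine=19 → close Hollowpine (overflow 13)
  19÷4 = 4 each, +1 to first 3
Round 3: Ashgrove=24 Cedarfen=20 Dunmere=22 Greywater=12 → close Dunmere (overflow 14)
  22÷3 = 7 each, +1 to first 1
Round 4: Ashgrove=32 Cedarfen=27 Greywater=19 → close Ashgrove (overflow 17)
  32÷2 = 16 each, +1 to first 0
Round 5: Cedarfen=43 Greywater=35 → close Cedarfen (overflow 29)
  43÷1 = 43 each, +1 to first 0

Closure order: Fernhollow, Hollowpine, Dunmere, Ashgrove, Cedarfen
Last habitat: Greywater with 78 animals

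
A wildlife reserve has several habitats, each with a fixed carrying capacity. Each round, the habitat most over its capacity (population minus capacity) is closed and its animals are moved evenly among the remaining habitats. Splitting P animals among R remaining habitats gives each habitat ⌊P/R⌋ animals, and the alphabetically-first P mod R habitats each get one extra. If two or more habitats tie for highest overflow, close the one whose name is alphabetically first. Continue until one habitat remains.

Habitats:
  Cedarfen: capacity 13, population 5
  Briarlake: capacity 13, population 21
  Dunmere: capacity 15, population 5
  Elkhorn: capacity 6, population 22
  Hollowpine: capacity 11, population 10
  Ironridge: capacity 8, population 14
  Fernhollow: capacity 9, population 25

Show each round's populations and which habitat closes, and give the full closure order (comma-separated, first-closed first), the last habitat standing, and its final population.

Closure order: Elkhorn, Fernhollow, Briarlake, Ironridge, Hollowpine, Cedarfen
Last habitat: Dunmere with 102 animals

Round 1: Briarlake=21 Cedarfen=5 Dunmere=5 Elkhorn=22 Fernhollow=25 Hollowpine=10 Ironridge=14 → close Elkhorn (overflow 16)
  22÷6 = 3 each, +1 to first 4
Round 2: Briarlake=25 Cedarfen=9 Dunmere=9 Fernhollow=29 Hollowpine=13 Ironridge=17 → close Fernhollow (overflow 20)
  29÷5 = 5 each, +1 to first 4
Round 3: Briarlake=31 Cedarfen=15 Dunmere=15 Hollowpine=19 Ironridge=22 → close Briarlake (overflow 18)
  31÷4 = 7 each, +1 to first 3
Round 4: Cedarfen=23 Dunmere=23 Hollowpine=27 Ironridge=29 → close Ironridge (overflow 21)
  29÷3 = 9 each, +1 to first 2
Round 5: Cedarfen=33 Dunmere=33 Hollowpine=36 → close Hollowpine (overflow 25)
  36÷2 = 18 each, +1 to first 0
Round 6: Cedarfen=51 Dunmere=51 → close Cedarfen (overflow 38)
  51÷1 = 51 each, +1 to first 0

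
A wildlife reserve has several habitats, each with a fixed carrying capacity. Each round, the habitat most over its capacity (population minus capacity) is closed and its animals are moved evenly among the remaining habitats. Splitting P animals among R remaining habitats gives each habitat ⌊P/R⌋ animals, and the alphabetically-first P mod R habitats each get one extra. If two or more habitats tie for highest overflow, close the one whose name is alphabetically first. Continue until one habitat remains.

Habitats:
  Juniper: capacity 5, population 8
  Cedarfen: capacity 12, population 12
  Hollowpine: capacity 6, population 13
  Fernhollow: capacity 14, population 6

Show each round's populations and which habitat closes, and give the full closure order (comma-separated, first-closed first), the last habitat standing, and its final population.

Closure order: Hollowpine, Juniper, Cedarfen
Last habitat: Fernhollow with 39 animals

Round 1: Cedarfen=12 Fernhollow=6 Hollowpine=13 Juniper=8 → close Hollowpine (overflow 7)
  13÷3 = 4 each, +1 to first 1
Round 2: Cedarfen=17 Fernhollow=10 Juniper=12 → close Juniper (overflow 7)
  12÷2 = 6 each, +1 to first 0
Round 3: Cedarfen=23 Fernhollow=16 → close Cedarfen (overflow 11)
  23÷1 = 23 each, +1 to first 0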